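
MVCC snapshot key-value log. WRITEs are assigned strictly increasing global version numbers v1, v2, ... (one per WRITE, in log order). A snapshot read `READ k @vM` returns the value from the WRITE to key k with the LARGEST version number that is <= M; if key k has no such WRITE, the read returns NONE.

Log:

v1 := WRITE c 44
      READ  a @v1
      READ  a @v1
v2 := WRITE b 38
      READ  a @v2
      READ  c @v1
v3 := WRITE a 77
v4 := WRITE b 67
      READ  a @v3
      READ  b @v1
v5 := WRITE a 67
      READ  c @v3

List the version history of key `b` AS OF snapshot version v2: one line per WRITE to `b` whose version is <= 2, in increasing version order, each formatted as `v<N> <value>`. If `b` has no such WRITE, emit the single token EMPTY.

Scan writes for key=b with version <= 2:
  v1 WRITE c 44 -> skip
  v2 WRITE b 38 -> keep
  v3 WRITE a 77 -> skip
  v4 WRITE b 67 -> drop (> snap)
  v5 WRITE a 67 -> skip
Collected: [(2, 38)]

Answer: v2 38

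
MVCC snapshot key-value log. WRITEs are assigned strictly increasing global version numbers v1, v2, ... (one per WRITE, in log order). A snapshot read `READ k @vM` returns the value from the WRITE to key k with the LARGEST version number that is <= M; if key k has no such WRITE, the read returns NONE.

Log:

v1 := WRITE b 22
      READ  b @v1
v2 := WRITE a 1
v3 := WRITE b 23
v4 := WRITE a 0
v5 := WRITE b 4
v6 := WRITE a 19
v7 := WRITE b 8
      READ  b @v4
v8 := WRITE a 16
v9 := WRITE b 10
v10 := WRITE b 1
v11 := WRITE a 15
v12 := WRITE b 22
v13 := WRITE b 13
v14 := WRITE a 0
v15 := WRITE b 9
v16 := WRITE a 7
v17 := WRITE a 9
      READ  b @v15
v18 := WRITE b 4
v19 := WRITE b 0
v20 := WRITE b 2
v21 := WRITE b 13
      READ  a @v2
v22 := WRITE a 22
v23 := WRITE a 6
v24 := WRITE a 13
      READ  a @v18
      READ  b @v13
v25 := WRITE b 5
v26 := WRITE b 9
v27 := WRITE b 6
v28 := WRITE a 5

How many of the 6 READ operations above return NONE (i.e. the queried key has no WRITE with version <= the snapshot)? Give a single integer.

v1: WRITE b=22  (b history now [(1, 22)])
READ b @v1: history=[(1, 22)] -> pick v1 -> 22
v2: WRITE a=1  (a history now [(2, 1)])
v3: WRITE b=23  (b history now [(1, 22), (3, 23)])
v4: WRITE a=0  (a history now [(2, 1), (4, 0)])
v5: WRITE b=4  (b history now [(1, 22), (3, 23), (5, 4)])
v6: WRITE a=19  (a history now [(2, 1), (4, 0), (6, 19)])
v7: WRITE b=8  (b history now [(1, 22), (3, 23), (5, 4), (7, 8)])
READ b @v4: history=[(1, 22), (3, 23), (5, 4), (7, 8)] -> pick v3 -> 23
v8: WRITE a=16  (a history now [(2, 1), (4, 0), (6, 19), (8, 16)])
v9: WRITE b=10  (b history now [(1, 22), (3, 23), (5, 4), (7, 8), (9, 10)])
v10: WRITE b=1  (b history now [(1, 22), (3, 23), (5, 4), (7, 8), (9, 10), (10, 1)])
v11: WRITE a=15  (a history now [(2, 1), (4, 0), (6, 19), (8, 16), (11, 15)])
v12: WRITE b=22  (b history now [(1, 22), (3, 23), (5, 4), (7, 8), (9, 10), (10, 1), (12, 22)])
v13: WRITE b=13  (b history now [(1, 22), (3, 23), (5, 4), (7, 8), (9, 10), (10, 1), (12, 22), (13, 13)])
v14: WRITE a=0  (a history now [(2, 1), (4, 0), (6, 19), (8, 16), (11, 15), (14, 0)])
v15: WRITE b=9  (b history now [(1, 22), (3, 23), (5, 4), (7, 8), (9, 10), (10, 1), (12, 22), (13, 13), (15, 9)])
v16: WRITE a=7  (a history now [(2, 1), (4, 0), (6, 19), (8, 16), (11, 15), (14, 0), (16, 7)])
v17: WRITE a=9  (a history now [(2, 1), (4, 0), (6, 19), (8, 16), (11, 15), (14, 0), (16, 7), (17, 9)])
READ b @v15: history=[(1, 22), (3, 23), (5, 4), (7, 8), (9, 10), (10, 1), (12, 22), (13, 13), (15, 9)] -> pick v15 -> 9
v18: WRITE b=4  (b history now [(1, 22), (3, 23), (5, 4), (7, 8), (9, 10), (10, 1), (12, 22), (13, 13), (15, 9), (18, 4)])
v19: WRITE b=0  (b history now [(1, 22), (3, 23), (5, 4), (7, 8), (9, 10), (10, 1), (12, 22), (13, 13), (15, 9), (18, 4), (19, 0)])
v20: WRITE b=2  (b history now [(1, 22), (3, 23), (5, 4), (7, 8), (9, 10), (10, 1), (12, 22), (13, 13), (15, 9), (18, 4), (19, 0), (20, 2)])
v21: WRITE b=13  (b history now [(1, 22), (3, 23), (5, 4), (7, 8), (9, 10), (10, 1), (12, 22), (13, 13), (15, 9), (18, 4), (19, 0), (20, 2), (21, 13)])
READ a @v2: history=[(2, 1), (4, 0), (6, 19), (8, 16), (11, 15), (14, 0), (16, 7), (17, 9)] -> pick v2 -> 1
v22: WRITE a=22  (a history now [(2, 1), (4, 0), (6, 19), (8, 16), (11, 15), (14, 0), (16, 7), (17, 9), (22, 22)])
v23: WRITE a=6  (a history now [(2, 1), (4, 0), (6, 19), (8, 16), (11, 15), (14, 0), (16, 7), (17, 9), (22, 22), (23, 6)])
v24: WRITE a=13  (a history now [(2, 1), (4, 0), (6, 19), (8, 16), (11, 15), (14, 0), (16, 7), (17, 9), (22, 22), (23, 6), (24, 13)])
READ a @v18: history=[(2, 1), (4, 0), (6, 19), (8, 16), (11, 15), (14, 0), (16, 7), (17, 9), (22, 22), (23, 6), (24, 13)] -> pick v17 -> 9
READ b @v13: history=[(1, 22), (3, 23), (5, 4), (7, 8), (9, 10), (10, 1), (12, 22), (13, 13), (15, 9), (18, 4), (19, 0), (20, 2), (21, 13)] -> pick v13 -> 13
v25: WRITE b=5  (b history now [(1, 22), (3, 23), (5, 4), (7, 8), (9, 10), (10, 1), (12, 22), (13, 13), (15, 9), (18, 4), (19, 0), (20, 2), (21, 13), (25, 5)])
v26: WRITE b=9  (b history now [(1, 22), (3, 23), (5, 4), (7, 8), (9, 10), (10, 1), (12, 22), (13, 13), (15, 9), (18, 4), (19, 0), (20, 2), (21, 13), (25, 5), (26, 9)])
v27: WRITE b=6  (b history now [(1, 22), (3, 23), (5, 4), (7, 8), (9, 10), (10, 1), (12, 22), (13, 13), (15, 9), (18, 4), (19, 0), (20, 2), (21, 13), (25, 5), (26, 9), (27, 6)])
v28: WRITE a=5  (a history now [(2, 1), (4, 0), (6, 19), (8, 16), (11, 15), (14, 0), (16, 7), (17, 9), (22, 22), (23, 6), (24, 13), (28, 5)])
Read results in order: ['22', '23', '9', '1', '9', '13']
NONE count = 0

Answer: 0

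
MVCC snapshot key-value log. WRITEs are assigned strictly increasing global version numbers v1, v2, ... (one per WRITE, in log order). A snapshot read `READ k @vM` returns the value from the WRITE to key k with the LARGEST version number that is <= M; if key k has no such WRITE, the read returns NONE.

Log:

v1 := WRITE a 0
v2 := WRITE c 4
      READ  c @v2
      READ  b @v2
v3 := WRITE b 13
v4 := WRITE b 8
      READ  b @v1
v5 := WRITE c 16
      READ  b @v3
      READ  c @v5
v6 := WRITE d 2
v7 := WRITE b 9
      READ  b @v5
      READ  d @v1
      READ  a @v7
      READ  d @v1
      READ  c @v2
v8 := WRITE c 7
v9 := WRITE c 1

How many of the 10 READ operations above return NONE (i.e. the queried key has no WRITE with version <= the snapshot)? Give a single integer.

Answer: 4

Derivation:
v1: WRITE a=0  (a history now [(1, 0)])
v2: WRITE c=4  (c history now [(2, 4)])
READ c @v2: history=[(2, 4)] -> pick v2 -> 4
READ b @v2: history=[] -> no version <= 2 -> NONE
v3: WRITE b=13  (b history now [(3, 13)])
v4: WRITE b=8  (b history now [(3, 13), (4, 8)])
READ b @v1: history=[(3, 13), (4, 8)] -> no version <= 1 -> NONE
v5: WRITE c=16  (c history now [(2, 4), (5, 16)])
READ b @v3: history=[(3, 13), (4, 8)] -> pick v3 -> 13
READ c @v5: history=[(2, 4), (5, 16)] -> pick v5 -> 16
v6: WRITE d=2  (d history now [(6, 2)])
v7: WRITE b=9  (b history now [(3, 13), (4, 8), (7, 9)])
READ b @v5: history=[(3, 13), (4, 8), (7, 9)] -> pick v4 -> 8
READ d @v1: history=[(6, 2)] -> no version <= 1 -> NONE
READ a @v7: history=[(1, 0)] -> pick v1 -> 0
READ d @v1: history=[(6, 2)] -> no version <= 1 -> NONE
READ c @v2: history=[(2, 4), (5, 16)] -> pick v2 -> 4
v8: WRITE c=7  (c history now [(2, 4), (5, 16), (8, 7)])
v9: WRITE c=1  (c history now [(2, 4), (5, 16), (8, 7), (9, 1)])
Read results in order: ['4', 'NONE', 'NONE', '13', '16', '8', 'NONE', '0', 'NONE', '4']
NONE count = 4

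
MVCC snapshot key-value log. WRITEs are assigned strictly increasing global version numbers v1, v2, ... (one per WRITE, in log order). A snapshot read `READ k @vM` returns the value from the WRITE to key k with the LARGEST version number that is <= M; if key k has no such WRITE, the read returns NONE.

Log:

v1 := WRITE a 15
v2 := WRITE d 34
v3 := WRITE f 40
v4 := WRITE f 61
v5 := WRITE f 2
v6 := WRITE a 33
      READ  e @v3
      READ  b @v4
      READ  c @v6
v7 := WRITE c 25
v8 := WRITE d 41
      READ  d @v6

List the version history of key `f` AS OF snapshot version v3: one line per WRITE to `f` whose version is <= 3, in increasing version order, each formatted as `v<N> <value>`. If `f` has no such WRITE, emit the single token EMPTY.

Scan writes for key=f with version <= 3:
  v1 WRITE a 15 -> skip
  v2 WRITE d 34 -> skip
  v3 WRITE f 40 -> keep
  v4 WRITE f 61 -> drop (> snap)
  v5 WRITE f 2 -> drop (> snap)
  v6 WRITE a 33 -> skip
  v7 WRITE c 25 -> skip
  v8 WRITE d 41 -> skip
Collected: [(3, 40)]

Answer: v3 40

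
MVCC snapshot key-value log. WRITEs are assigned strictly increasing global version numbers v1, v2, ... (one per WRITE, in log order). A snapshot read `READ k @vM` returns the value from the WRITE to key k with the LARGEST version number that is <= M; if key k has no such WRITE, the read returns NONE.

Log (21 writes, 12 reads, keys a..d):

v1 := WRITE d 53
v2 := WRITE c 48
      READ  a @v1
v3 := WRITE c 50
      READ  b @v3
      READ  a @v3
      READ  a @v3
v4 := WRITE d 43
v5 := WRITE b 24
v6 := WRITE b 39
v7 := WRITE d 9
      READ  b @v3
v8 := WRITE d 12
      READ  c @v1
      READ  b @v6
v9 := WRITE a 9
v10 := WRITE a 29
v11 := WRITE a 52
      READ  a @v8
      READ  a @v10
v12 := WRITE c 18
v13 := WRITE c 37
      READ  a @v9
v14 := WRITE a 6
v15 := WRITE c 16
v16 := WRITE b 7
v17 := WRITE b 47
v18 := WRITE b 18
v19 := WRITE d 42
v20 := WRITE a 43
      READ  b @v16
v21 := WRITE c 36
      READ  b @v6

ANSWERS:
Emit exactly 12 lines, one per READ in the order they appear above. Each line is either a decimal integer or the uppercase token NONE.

v1: WRITE d=53  (d history now [(1, 53)])
v2: WRITE c=48  (c history now [(2, 48)])
READ a @v1: history=[] -> no version <= 1 -> NONE
v3: WRITE c=50  (c history now [(2, 48), (3, 50)])
READ b @v3: history=[] -> no version <= 3 -> NONE
READ a @v3: history=[] -> no version <= 3 -> NONE
READ a @v3: history=[] -> no version <= 3 -> NONE
v4: WRITE d=43  (d history now [(1, 53), (4, 43)])
v5: WRITE b=24  (b history now [(5, 24)])
v6: WRITE b=39  (b history now [(5, 24), (6, 39)])
v7: WRITE d=9  (d history now [(1, 53), (4, 43), (7, 9)])
READ b @v3: history=[(5, 24), (6, 39)] -> no version <= 3 -> NONE
v8: WRITE d=12  (d history now [(1, 53), (4, 43), (7, 9), (8, 12)])
READ c @v1: history=[(2, 48), (3, 50)] -> no version <= 1 -> NONE
READ b @v6: history=[(5, 24), (6, 39)] -> pick v6 -> 39
v9: WRITE a=9  (a history now [(9, 9)])
v10: WRITE a=29  (a history now [(9, 9), (10, 29)])
v11: WRITE a=52  (a history now [(9, 9), (10, 29), (11, 52)])
READ a @v8: history=[(9, 9), (10, 29), (11, 52)] -> no version <= 8 -> NONE
READ a @v10: history=[(9, 9), (10, 29), (11, 52)] -> pick v10 -> 29
v12: WRITE c=18  (c history now [(2, 48), (3, 50), (12, 18)])
v13: WRITE c=37  (c history now [(2, 48), (3, 50), (12, 18), (13, 37)])
READ a @v9: history=[(9, 9), (10, 29), (11, 52)] -> pick v9 -> 9
v14: WRITE a=6  (a history now [(9, 9), (10, 29), (11, 52), (14, 6)])
v15: WRITE c=16  (c history now [(2, 48), (3, 50), (12, 18), (13, 37), (15, 16)])
v16: WRITE b=7  (b history now [(5, 24), (6, 39), (16, 7)])
v17: WRITE b=47  (b history now [(5, 24), (6, 39), (16, 7), (17, 47)])
v18: WRITE b=18  (b history now [(5, 24), (6, 39), (16, 7), (17, 47), (18, 18)])
v19: WRITE d=42  (d history now [(1, 53), (4, 43), (7, 9), (8, 12), (19, 42)])
v20: WRITE a=43  (a history now [(9, 9), (10, 29), (11, 52), (14, 6), (20, 43)])
READ b @v16: history=[(5, 24), (6, 39), (16, 7), (17, 47), (18, 18)] -> pick v16 -> 7
v21: WRITE c=36  (c history now [(2, 48), (3, 50), (12, 18), (13, 37), (15, 16), (21, 36)])
READ b @v6: history=[(5, 24), (6, 39), (16, 7), (17, 47), (18, 18)] -> pick v6 -> 39

Answer: NONE
NONE
NONE
NONE
NONE
NONE
39
NONE
29
9
7
39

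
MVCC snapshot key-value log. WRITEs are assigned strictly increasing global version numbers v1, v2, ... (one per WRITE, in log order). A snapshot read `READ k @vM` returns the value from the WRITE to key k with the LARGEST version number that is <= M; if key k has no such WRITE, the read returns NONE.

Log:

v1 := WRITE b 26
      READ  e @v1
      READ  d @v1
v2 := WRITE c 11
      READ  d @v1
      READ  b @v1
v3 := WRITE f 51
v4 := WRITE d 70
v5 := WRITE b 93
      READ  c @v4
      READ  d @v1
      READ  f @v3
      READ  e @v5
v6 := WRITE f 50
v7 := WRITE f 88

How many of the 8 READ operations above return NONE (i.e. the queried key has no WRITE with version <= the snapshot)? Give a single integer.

v1: WRITE b=26  (b history now [(1, 26)])
READ e @v1: history=[] -> no version <= 1 -> NONE
READ d @v1: history=[] -> no version <= 1 -> NONE
v2: WRITE c=11  (c history now [(2, 11)])
READ d @v1: history=[] -> no version <= 1 -> NONE
READ b @v1: history=[(1, 26)] -> pick v1 -> 26
v3: WRITE f=51  (f history now [(3, 51)])
v4: WRITE d=70  (d history now [(4, 70)])
v5: WRITE b=93  (b history now [(1, 26), (5, 93)])
READ c @v4: history=[(2, 11)] -> pick v2 -> 11
READ d @v1: history=[(4, 70)] -> no version <= 1 -> NONE
READ f @v3: history=[(3, 51)] -> pick v3 -> 51
READ e @v5: history=[] -> no version <= 5 -> NONE
v6: WRITE f=50  (f history now [(3, 51), (6, 50)])
v7: WRITE f=88  (f history now [(3, 51), (6, 50), (7, 88)])
Read results in order: ['NONE', 'NONE', 'NONE', '26', '11', 'NONE', '51', 'NONE']
NONE count = 5

Answer: 5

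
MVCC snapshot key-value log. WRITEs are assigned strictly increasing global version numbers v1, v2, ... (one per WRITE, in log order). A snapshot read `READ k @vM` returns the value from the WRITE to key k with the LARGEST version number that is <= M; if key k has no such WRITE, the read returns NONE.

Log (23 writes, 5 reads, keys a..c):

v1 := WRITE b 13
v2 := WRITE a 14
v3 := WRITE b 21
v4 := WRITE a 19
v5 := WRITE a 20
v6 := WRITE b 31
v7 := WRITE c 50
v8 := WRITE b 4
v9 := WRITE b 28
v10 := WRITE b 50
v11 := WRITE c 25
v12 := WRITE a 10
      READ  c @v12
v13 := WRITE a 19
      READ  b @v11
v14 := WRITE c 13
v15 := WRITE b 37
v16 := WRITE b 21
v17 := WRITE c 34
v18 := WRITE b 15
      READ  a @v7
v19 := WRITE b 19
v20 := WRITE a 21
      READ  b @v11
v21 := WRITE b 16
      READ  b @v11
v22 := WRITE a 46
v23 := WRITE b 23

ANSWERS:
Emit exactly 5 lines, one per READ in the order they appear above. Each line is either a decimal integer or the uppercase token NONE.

Answer: 25
50
20
50
50

Derivation:
v1: WRITE b=13  (b history now [(1, 13)])
v2: WRITE a=14  (a history now [(2, 14)])
v3: WRITE b=21  (b history now [(1, 13), (3, 21)])
v4: WRITE a=19  (a history now [(2, 14), (4, 19)])
v5: WRITE a=20  (a history now [(2, 14), (4, 19), (5, 20)])
v6: WRITE b=31  (b history now [(1, 13), (3, 21), (6, 31)])
v7: WRITE c=50  (c history now [(7, 50)])
v8: WRITE b=4  (b history now [(1, 13), (3, 21), (6, 31), (8, 4)])
v9: WRITE b=28  (b history now [(1, 13), (3, 21), (6, 31), (8, 4), (9, 28)])
v10: WRITE b=50  (b history now [(1, 13), (3, 21), (6, 31), (8, 4), (9, 28), (10, 50)])
v11: WRITE c=25  (c history now [(7, 50), (11, 25)])
v12: WRITE a=10  (a history now [(2, 14), (4, 19), (5, 20), (12, 10)])
READ c @v12: history=[(7, 50), (11, 25)] -> pick v11 -> 25
v13: WRITE a=19  (a history now [(2, 14), (4, 19), (5, 20), (12, 10), (13, 19)])
READ b @v11: history=[(1, 13), (3, 21), (6, 31), (8, 4), (9, 28), (10, 50)] -> pick v10 -> 50
v14: WRITE c=13  (c history now [(7, 50), (11, 25), (14, 13)])
v15: WRITE b=37  (b history now [(1, 13), (3, 21), (6, 31), (8, 4), (9, 28), (10, 50), (15, 37)])
v16: WRITE b=21  (b history now [(1, 13), (3, 21), (6, 31), (8, 4), (9, 28), (10, 50), (15, 37), (16, 21)])
v17: WRITE c=34  (c history now [(7, 50), (11, 25), (14, 13), (17, 34)])
v18: WRITE b=15  (b history now [(1, 13), (3, 21), (6, 31), (8, 4), (9, 28), (10, 50), (15, 37), (16, 21), (18, 15)])
READ a @v7: history=[(2, 14), (4, 19), (5, 20), (12, 10), (13, 19)] -> pick v5 -> 20
v19: WRITE b=19  (b history now [(1, 13), (3, 21), (6, 31), (8, 4), (9, 28), (10, 50), (15, 37), (16, 21), (18, 15), (19, 19)])
v20: WRITE a=21  (a history now [(2, 14), (4, 19), (5, 20), (12, 10), (13, 19), (20, 21)])
READ b @v11: history=[(1, 13), (3, 21), (6, 31), (8, 4), (9, 28), (10, 50), (15, 37), (16, 21), (18, 15), (19, 19)] -> pick v10 -> 50
v21: WRITE b=16  (b history now [(1, 13), (3, 21), (6, 31), (8, 4), (9, 28), (10, 50), (15, 37), (16, 21), (18, 15), (19, 19), (21, 16)])
READ b @v11: history=[(1, 13), (3, 21), (6, 31), (8, 4), (9, 28), (10, 50), (15, 37), (16, 21), (18, 15), (19, 19), (21, 16)] -> pick v10 -> 50
v22: WRITE a=46  (a history now [(2, 14), (4, 19), (5, 20), (12, 10), (13, 19), (20, 21), (22, 46)])
v23: WRITE b=23  (b history now [(1, 13), (3, 21), (6, 31), (8, 4), (9, 28), (10, 50), (15, 37), (16, 21), (18, 15), (19, 19), (21, 16), (23, 23)])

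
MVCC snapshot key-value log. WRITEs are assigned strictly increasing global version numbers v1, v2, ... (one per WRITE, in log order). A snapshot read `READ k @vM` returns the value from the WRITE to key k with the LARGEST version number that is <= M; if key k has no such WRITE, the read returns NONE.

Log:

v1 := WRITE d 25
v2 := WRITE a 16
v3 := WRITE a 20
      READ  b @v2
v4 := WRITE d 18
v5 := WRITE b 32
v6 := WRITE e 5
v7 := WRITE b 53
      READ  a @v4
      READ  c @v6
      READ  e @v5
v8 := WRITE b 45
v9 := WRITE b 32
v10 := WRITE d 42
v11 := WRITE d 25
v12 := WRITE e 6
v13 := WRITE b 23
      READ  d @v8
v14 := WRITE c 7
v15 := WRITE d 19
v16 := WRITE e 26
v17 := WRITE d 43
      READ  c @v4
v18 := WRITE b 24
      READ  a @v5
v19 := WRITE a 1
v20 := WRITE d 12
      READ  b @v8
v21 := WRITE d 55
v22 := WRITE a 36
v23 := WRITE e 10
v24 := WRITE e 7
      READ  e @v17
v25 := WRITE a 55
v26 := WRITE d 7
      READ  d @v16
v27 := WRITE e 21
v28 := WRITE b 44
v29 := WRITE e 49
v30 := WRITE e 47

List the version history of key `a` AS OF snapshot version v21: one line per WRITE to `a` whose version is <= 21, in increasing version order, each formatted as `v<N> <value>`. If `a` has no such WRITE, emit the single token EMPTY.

Scan writes for key=a with version <= 21:
  v1 WRITE d 25 -> skip
  v2 WRITE a 16 -> keep
  v3 WRITE a 20 -> keep
  v4 WRITE d 18 -> skip
  v5 WRITE b 32 -> skip
  v6 WRITE e 5 -> skip
  v7 WRITE b 53 -> skip
  v8 WRITE b 45 -> skip
  v9 WRITE b 32 -> skip
  v10 WRITE d 42 -> skip
  v11 WRITE d 25 -> skip
  v12 WRITE e 6 -> skip
  v13 WRITE b 23 -> skip
  v14 WRITE c 7 -> skip
  v15 WRITE d 19 -> skip
  v16 WRITE e 26 -> skip
  v17 WRITE d 43 -> skip
  v18 WRITE b 24 -> skip
  v19 WRITE a 1 -> keep
  v20 WRITE d 12 -> skip
  v21 WRITE d 55 -> skip
  v22 WRITE a 36 -> drop (> snap)
  v23 WRITE e 10 -> skip
  v24 WRITE e 7 -> skip
  v25 WRITE a 55 -> drop (> snap)
  v26 WRITE d 7 -> skip
  v27 WRITE e 21 -> skip
  v28 WRITE b 44 -> skip
  v29 WRITE e 49 -> skip
  v30 WRITE e 47 -> skip
Collected: [(2, 16), (3, 20), (19, 1)]

Answer: v2 16
v3 20
v19 1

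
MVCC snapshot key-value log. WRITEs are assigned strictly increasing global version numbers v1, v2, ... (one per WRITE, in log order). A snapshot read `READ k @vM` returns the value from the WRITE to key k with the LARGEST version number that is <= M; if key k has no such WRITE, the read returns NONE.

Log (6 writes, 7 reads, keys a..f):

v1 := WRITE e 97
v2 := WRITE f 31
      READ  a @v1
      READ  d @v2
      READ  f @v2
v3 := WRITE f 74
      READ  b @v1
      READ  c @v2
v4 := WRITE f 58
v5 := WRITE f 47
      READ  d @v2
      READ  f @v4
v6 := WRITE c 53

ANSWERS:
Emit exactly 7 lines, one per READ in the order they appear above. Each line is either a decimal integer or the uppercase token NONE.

v1: WRITE e=97  (e history now [(1, 97)])
v2: WRITE f=31  (f history now [(2, 31)])
READ a @v1: history=[] -> no version <= 1 -> NONE
READ d @v2: history=[] -> no version <= 2 -> NONE
READ f @v2: history=[(2, 31)] -> pick v2 -> 31
v3: WRITE f=74  (f history now [(2, 31), (3, 74)])
READ b @v1: history=[] -> no version <= 1 -> NONE
READ c @v2: history=[] -> no version <= 2 -> NONE
v4: WRITE f=58  (f history now [(2, 31), (3, 74), (4, 58)])
v5: WRITE f=47  (f history now [(2, 31), (3, 74), (4, 58), (5, 47)])
READ d @v2: history=[] -> no version <= 2 -> NONE
READ f @v4: history=[(2, 31), (3, 74), (4, 58), (5, 47)] -> pick v4 -> 58
v6: WRITE c=53  (c history now [(6, 53)])

Answer: NONE
NONE
31
NONE
NONE
NONE
58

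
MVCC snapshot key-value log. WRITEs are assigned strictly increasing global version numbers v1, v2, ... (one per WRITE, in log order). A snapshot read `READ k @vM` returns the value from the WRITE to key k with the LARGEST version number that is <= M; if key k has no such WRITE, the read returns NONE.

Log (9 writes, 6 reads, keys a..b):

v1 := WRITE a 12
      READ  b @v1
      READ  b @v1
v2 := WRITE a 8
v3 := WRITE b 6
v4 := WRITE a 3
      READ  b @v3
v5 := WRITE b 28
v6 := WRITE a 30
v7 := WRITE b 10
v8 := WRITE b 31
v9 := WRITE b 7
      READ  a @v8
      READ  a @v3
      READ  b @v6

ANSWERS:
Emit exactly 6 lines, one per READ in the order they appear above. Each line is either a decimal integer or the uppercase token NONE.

v1: WRITE a=12  (a history now [(1, 12)])
READ b @v1: history=[] -> no version <= 1 -> NONE
READ b @v1: history=[] -> no version <= 1 -> NONE
v2: WRITE a=8  (a history now [(1, 12), (2, 8)])
v3: WRITE b=6  (b history now [(3, 6)])
v4: WRITE a=3  (a history now [(1, 12), (2, 8), (4, 3)])
READ b @v3: history=[(3, 6)] -> pick v3 -> 6
v5: WRITE b=28  (b history now [(3, 6), (5, 28)])
v6: WRITE a=30  (a history now [(1, 12), (2, 8), (4, 3), (6, 30)])
v7: WRITE b=10  (b history now [(3, 6), (5, 28), (7, 10)])
v8: WRITE b=31  (b history now [(3, 6), (5, 28), (7, 10), (8, 31)])
v9: WRITE b=7  (b history now [(3, 6), (5, 28), (7, 10), (8, 31), (9, 7)])
READ a @v8: history=[(1, 12), (2, 8), (4, 3), (6, 30)] -> pick v6 -> 30
READ a @v3: history=[(1, 12), (2, 8), (4, 3), (6, 30)] -> pick v2 -> 8
READ b @v6: history=[(3, 6), (5, 28), (7, 10), (8, 31), (9, 7)] -> pick v5 -> 28

Answer: NONE
NONE
6
30
8
28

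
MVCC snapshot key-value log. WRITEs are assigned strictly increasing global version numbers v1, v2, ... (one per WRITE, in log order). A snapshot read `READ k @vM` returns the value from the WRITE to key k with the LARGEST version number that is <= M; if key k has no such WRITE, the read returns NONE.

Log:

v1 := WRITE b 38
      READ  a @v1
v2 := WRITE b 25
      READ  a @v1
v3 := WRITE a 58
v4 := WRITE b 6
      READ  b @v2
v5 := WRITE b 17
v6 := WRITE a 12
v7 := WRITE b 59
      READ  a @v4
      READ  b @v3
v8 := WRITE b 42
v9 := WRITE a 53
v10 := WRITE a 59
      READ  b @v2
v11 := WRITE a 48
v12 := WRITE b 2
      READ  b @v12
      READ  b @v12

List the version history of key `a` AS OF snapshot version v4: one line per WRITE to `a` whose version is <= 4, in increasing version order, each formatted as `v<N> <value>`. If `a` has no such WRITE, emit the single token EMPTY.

Scan writes for key=a with version <= 4:
  v1 WRITE b 38 -> skip
  v2 WRITE b 25 -> skip
  v3 WRITE a 58 -> keep
  v4 WRITE b 6 -> skip
  v5 WRITE b 17 -> skip
  v6 WRITE a 12 -> drop (> snap)
  v7 WRITE b 59 -> skip
  v8 WRITE b 42 -> skip
  v9 WRITE a 53 -> drop (> snap)
  v10 WRITE a 59 -> drop (> snap)
  v11 WRITE a 48 -> drop (> snap)
  v12 WRITE b 2 -> skip
Collected: [(3, 58)]

Answer: v3 58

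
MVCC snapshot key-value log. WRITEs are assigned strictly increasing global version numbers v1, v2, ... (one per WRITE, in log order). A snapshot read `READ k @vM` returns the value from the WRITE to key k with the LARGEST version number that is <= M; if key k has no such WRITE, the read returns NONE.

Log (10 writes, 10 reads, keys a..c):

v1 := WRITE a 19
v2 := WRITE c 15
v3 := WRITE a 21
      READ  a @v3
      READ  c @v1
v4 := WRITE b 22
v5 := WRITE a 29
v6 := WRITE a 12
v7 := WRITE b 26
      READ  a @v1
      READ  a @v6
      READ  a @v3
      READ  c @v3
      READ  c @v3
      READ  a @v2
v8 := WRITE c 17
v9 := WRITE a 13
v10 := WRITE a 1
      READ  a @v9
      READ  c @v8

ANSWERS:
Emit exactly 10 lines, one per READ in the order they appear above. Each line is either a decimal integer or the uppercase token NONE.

v1: WRITE a=19  (a history now [(1, 19)])
v2: WRITE c=15  (c history now [(2, 15)])
v3: WRITE a=21  (a history now [(1, 19), (3, 21)])
READ a @v3: history=[(1, 19), (3, 21)] -> pick v3 -> 21
READ c @v1: history=[(2, 15)] -> no version <= 1 -> NONE
v4: WRITE b=22  (b history now [(4, 22)])
v5: WRITE a=29  (a history now [(1, 19), (3, 21), (5, 29)])
v6: WRITE a=12  (a history now [(1, 19), (3, 21), (5, 29), (6, 12)])
v7: WRITE b=26  (b history now [(4, 22), (7, 26)])
READ a @v1: history=[(1, 19), (3, 21), (5, 29), (6, 12)] -> pick v1 -> 19
READ a @v6: history=[(1, 19), (3, 21), (5, 29), (6, 12)] -> pick v6 -> 12
READ a @v3: history=[(1, 19), (3, 21), (5, 29), (6, 12)] -> pick v3 -> 21
READ c @v3: history=[(2, 15)] -> pick v2 -> 15
READ c @v3: history=[(2, 15)] -> pick v2 -> 15
READ a @v2: history=[(1, 19), (3, 21), (5, 29), (6, 12)] -> pick v1 -> 19
v8: WRITE c=17  (c history now [(2, 15), (8, 17)])
v9: WRITE a=13  (a history now [(1, 19), (3, 21), (5, 29), (6, 12), (9, 13)])
v10: WRITE a=1  (a history now [(1, 19), (3, 21), (5, 29), (6, 12), (9, 13), (10, 1)])
READ a @v9: history=[(1, 19), (3, 21), (5, 29), (6, 12), (9, 13), (10, 1)] -> pick v9 -> 13
READ c @v8: history=[(2, 15), (8, 17)] -> pick v8 -> 17

Answer: 21
NONE
19
12
21
15
15
19
13
17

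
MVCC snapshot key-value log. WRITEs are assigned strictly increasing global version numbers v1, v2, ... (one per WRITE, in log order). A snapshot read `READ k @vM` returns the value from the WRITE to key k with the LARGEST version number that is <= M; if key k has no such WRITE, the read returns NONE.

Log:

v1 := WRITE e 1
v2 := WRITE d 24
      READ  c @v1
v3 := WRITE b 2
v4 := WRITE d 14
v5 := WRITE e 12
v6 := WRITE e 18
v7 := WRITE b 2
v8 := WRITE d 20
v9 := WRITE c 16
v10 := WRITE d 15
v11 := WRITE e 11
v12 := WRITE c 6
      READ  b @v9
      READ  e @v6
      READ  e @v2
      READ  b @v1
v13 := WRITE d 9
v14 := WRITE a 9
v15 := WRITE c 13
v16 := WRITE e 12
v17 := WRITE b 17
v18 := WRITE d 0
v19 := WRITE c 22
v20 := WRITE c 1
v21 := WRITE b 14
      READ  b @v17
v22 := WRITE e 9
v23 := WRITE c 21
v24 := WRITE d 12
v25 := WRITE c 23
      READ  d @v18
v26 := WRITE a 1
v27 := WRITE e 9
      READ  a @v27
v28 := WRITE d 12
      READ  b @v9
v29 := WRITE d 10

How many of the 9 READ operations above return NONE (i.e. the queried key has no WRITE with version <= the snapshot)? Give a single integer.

Answer: 2

Derivation:
v1: WRITE e=1  (e history now [(1, 1)])
v2: WRITE d=24  (d history now [(2, 24)])
READ c @v1: history=[] -> no version <= 1 -> NONE
v3: WRITE b=2  (b history now [(3, 2)])
v4: WRITE d=14  (d history now [(2, 24), (4, 14)])
v5: WRITE e=12  (e history now [(1, 1), (5, 12)])
v6: WRITE e=18  (e history now [(1, 1), (5, 12), (6, 18)])
v7: WRITE b=2  (b history now [(3, 2), (7, 2)])
v8: WRITE d=20  (d history now [(2, 24), (4, 14), (8, 20)])
v9: WRITE c=16  (c history now [(9, 16)])
v10: WRITE d=15  (d history now [(2, 24), (4, 14), (8, 20), (10, 15)])
v11: WRITE e=11  (e history now [(1, 1), (5, 12), (6, 18), (11, 11)])
v12: WRITE c=6  (c history now [(9, 16), (12, 6)])
READ b @v9: history=[(3, 2), (7, 2)] -> pick v7 -> 2
READ e @v6: history=[(1, 1), (5, 12), (6, 18), (11, 11)] -> pick v6 -> 18
READ e @v2: history=[(1, 1), (5, 12), (6, 18), (11, 11)] -> pick v1 -> 1
READ b @v1: history=[(3, 2), (7, 2)] -> no version <= 1 -> NONE
v13: WRITE d=9  (d history now [(2, 24), (4, 14), (8, 20), (10, 15), (13, 9)])
v14: WRITE a=9  (a history now [(14, 9)])
v15: WRITE c=13  (c history now [(9, 16), (12, 6), (15, 13)])
v16: WRITE e=12  (e history now [(1, 1), (5, 12), (6, 18), (11, 11), (16, 12)])
v17: WRITE b=17  (b history now [(3, 2), (7, 2), (17, 17)])
v18: WRITE d=0  (d history now [(2, 24), (4, 14), (8, 20), (10, 15), (13, 9), (18, 0)])
v19: WRITE c=22  (c history now [(9, 16), (12, 6), (15, 13), (19, 22)])
v20: WRITE c=1  (c history now [(9, 16), (12, 6), (15, 13), (19, 22), (20, 1)])
v21: WRITE b=14  (b history now [(3, 2), (7, 2), (17, 17), (21, 14)])
READ b @v17: history=[(3, 2), (7, 2), (17, 17), (21, 14)] -> pick v17 -> 17
v22: WRITE e=9  (e history now [(1, 1), (5, 12), (6, 18), (11, 11), (16, 12), (22, 9)])
v23: WRITE c=21  (c history now [(9, 16), (12, 6), (15, 13), (19, 22), (20, 1), (23, 21)])
v24: WRITE d=12  (d history now [(2, 24), (4, 14), (8, 20), (10, 15), (13, 9), (18, 0), (24, 12)])
v25: WRITE c=23  (c history now [(9, 16), (12, 6), (15, 13), (19, 22), (20, 1), (23, 21), (25, 23)])
READ d @v18: history=[(2, 24), (4, 14), (8, 20), (10, 15), (13, 9), (18, 0), (24, 12)] -> pick v18 -> 0
v26: WRITE a=1  (a history now [(14, 9), (26, 1)])
v27: WRITE e=9  (e history now [(1, 1), (5, 12), (6, 18), (11, 11), (16, 12), (22, 9), (27, 9)])
READ a @v27: history=[(14, 9), (26, 1)] -> pick v26 -> 1
v28: WRITE d=12  (d history now [(2, 24), (4, 14), (8, 20), (10, 15), (13, 9), (18, 0), (24, 12), (28, 12)])
READ b @v9: history=[(3, 2), (7, 2), (17, 17), (21, 14)] -> pick v7 -> 2
v29: WRITE d=10  (d history now [(2, 24), (4, 14), (8, 20), (10, 15), (13, 9), (18, 0), (24, 12), (28, 12), (29, 10)])
Read results in order: ['NONE', '2', '18', '1', 'NONE', '17', '0', '1', '2']
NONE count = 2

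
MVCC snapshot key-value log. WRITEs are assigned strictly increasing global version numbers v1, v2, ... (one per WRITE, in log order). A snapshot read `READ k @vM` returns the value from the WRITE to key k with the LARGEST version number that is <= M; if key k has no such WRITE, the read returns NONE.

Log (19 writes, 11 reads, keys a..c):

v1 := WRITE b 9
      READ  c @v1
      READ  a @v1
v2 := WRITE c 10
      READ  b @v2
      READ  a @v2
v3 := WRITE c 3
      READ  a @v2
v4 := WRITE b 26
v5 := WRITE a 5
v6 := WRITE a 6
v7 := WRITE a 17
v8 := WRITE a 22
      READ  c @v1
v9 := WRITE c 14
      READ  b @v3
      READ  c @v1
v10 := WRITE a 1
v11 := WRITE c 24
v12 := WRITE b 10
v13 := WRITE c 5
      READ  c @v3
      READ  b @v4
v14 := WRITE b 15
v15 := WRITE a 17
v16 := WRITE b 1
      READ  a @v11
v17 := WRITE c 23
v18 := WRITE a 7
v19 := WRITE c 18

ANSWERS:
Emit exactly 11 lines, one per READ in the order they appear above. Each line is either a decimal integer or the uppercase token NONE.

v1: WRITE b=9  (b history now [(1, 9)])
READ c @v1: history=[] -> no version <= 1 -> NONE
READ a @v1: history=[] -> no version <= 1 -> NONE
v2: WRITE c=10  (c history now [(2, 10)])
READ b @v2: history=[(1, 9)] -> pick v1 -> 9
READ a @v2: history=[] -> no version <= 2 -> NONE
v3: WRITE c=3  (c history now [(2, 10), (3, 3)])
READ a @v2: history=[] -> no version <= 2 -> NONE
v4: WRITE b=26  (b history now [(1, 9), (4, 26)])
v5: WRITE a=5  (a history now [(5, 5)])
v6: WRITE a=6  (a history now [(5, 5), (6, 6)])
v7: WRITE a=17  (a history now [(5, 5), (6, 6), (7, 17)])
v8: WRITE a=22  (a history now [(5, 5), (6, 6), (7, 17), (8, 22)])
READ c @v1: history=[(2, 10), (3, 3)] -> no version <= 1 -> NONE
v9: WRITE c=14  (c history now [(2, 10), (3, 3), (9, 14)])
READ b @v3: history=[(1, 9), (4, 26)] -> pick v1 -> 9
READ c @v1: history=[(2, 10), (3, 3), (9, 14)] -> no version <= 1 -> NONE
v10: WRITE a=1  (a history now [(5, 5), (6, 6), (7, 17), (8, 22), (10, 1)])
v11: WRITE c=24  (c history now [(2, 10), (3, 3), (9, 14), (11, 24)])
v12: WRITE b=10  (b history now [(1, 9), (4, 26), (12, 10)])
v13: WRITE c=5  (c history now [(2, 10), (3, 3), (9, 14), (11, 24), (13, 5)])
READ c @v3: history=[(2, 10), (3, 3), (9, 14), (11, 24), (13, 5)] -> pick v3 -> 3
READ b @v4: history=[(1, 9), (4, 26), (12, 10)] -> pick v4 -> 26
v14: WRITE b=15  (b history now [(1, 9), (4, 26), (12, 10), (14, 15)])
v15: WRITE a=17  (a history now [(5, 5), (6, 6), (7, 17), (8, 22), (10, 1), (15, 17)])
v16: WRITE b=1  (b history now [(1, 9), (4, 26), (12, 10), (14, 15), (16, 1)])
READ a @v11: history=[(5, 5), (6, 6), (7, 17), (8, 22), (10, 1), (15, 17)] -> pick v10 -> 1
v17: WRITE c=23  (c history now [(2, 10), (3, 3), (9, 14), (11, 24), (13, 5), (17, 23)])
v18: WRITE a=7  (a history now [(5, 5), (6, 6), (7, 17), (8, 22), (10, 1), (15, 17), (18, 7)])
v19: WRITE c=18  (c history now [(2, 10), (3, 3), (9, 14), (11, 24), (13, 5), (17, 23), (19, 18)])

Answer: NONE
NONE
9
NONE
NONE
NONE
9
NONE
3
26
1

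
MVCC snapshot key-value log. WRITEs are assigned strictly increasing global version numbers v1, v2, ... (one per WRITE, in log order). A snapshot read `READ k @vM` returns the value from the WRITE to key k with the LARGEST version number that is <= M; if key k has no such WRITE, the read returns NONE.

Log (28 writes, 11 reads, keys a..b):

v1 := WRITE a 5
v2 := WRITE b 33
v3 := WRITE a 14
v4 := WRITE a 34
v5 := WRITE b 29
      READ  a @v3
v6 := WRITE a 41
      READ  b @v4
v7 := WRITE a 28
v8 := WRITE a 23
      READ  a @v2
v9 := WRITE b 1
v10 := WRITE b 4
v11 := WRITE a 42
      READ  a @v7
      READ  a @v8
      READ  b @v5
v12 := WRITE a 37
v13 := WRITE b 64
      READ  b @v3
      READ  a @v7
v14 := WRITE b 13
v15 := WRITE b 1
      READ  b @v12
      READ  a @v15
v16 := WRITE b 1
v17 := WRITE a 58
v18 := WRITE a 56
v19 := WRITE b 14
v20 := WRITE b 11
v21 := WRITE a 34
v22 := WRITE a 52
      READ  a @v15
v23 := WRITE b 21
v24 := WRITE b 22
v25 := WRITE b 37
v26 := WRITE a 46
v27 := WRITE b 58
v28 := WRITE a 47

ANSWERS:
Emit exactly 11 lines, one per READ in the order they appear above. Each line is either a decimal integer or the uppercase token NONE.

Answer: 14
33
5
28
23
29
33
28
4
37
37

Derivation:
v1: WRITE a=5  (a history now [(1, 5)])
v2: WRITE b=33  (b history now [(2, 33)])
v3: WRITE a=14  (a history now [(1, 5), (3, 14)])
v4: WRITE a=34  (a history now [(1, 5), (3, 14), (4, 34)])
v5: WRITE b=29  (b history now [(2, 33), (5, 29)])
READ a @v3: history=[(1, 5), (3, 14), (4, 34)] -> pick v3 -> 14
v6: WRITE a=41  (a history now [(1, 5), (3, 14), (4, 34), (6, 41)])
READ b @v4: history=[(2, 33), (5, 29)] -> pick v2 -> 33
v7: WRITE a=28  (a history now [(1, 5), (3, 14), (4, 34), (6, 41), (7, 28)])
v8: WRITE a=23  (a history now [(1, 5), (3, 14), (4, 34), (6, 41), (7, 28), (8, 23)])
READ a @v2: history=[(1, 5), (3, 14), (4, 34), (6, 41), (7, 28), (8, 23)] -> pick v1 -> 5
v9: WRITE b=1  (b history now [(2, 33), (5, 29), (9, 1)])
v10: WRITE b=4  (b history now [(2, 33), (5, 29), (9, 1), (10, 4)])
v11: WRITE a=42  (a history now [(1, 5), (3, 14), (4, 34), (6, 41), (7, 28), (8, 23), (11, 42)])
READ a @v7: history=[(1, 5), (3, 14), (4, 34), (6, 41), (7, 28), (8, 23), (11, 42)] -> pick v7 -> 28
READ a @v8: history=[(1, 5), (3, 14), (4, 34), (6, 41), (7, 28), (8, 23), (11, 42)] -> pick v8 -> 23
READ b @v5: history=[(2, 33), (5, 29), (9, 1), (10, 4)] -> pick v5 -> 29
v12: WRITE a=37  (a history now [(1, 5), (3, 14), (4, 34), (6, 41), (7, 28), (8, 23), (11, 42), (12, 37)])
v13: WRITE b=64  (b history now [(2, 33), (5, 29), (9, 1), (10, 4), (13, 64)])
READ b @v3: history=[(2, 33), (5, 29), (9, 1), (10, 4), (13, 64)] -> pick v2 -> 33
READ a @v7: history=[(1, 5), (3, 14), (4, 34), (6, 41), (7, 28), (8, 23), (11, 42), (12, 37)] -> pick v7 -> 28
v14: WRITE b=13  (b history now [(2, 33), (5, 29), (9, 1), (10, 4), (13, 64), (14, 13)])
v15: WRITE b=1  (b history now [(2, 33), (5, 29), (9, 1), (10, 4), (13, 64), (14, 13), (15, 1)])
READ b @v12: history=[(2, 33), (5, 29), (9, 1), (10, 4), (13, 64), (14, 13), (15, 1)] -> pick v10 -> 4
READ a @v15: history=[(1, 5), (3, 14), (4, 34), (6, 41), (7, 28), (8, 23), (11, 42), (12, 37)] -> pick v12 -> 37
v16: WRITE b=1  (b history now [(2, 33), (5, 29), (9, 1), (10, 4), (13, 64), (14, 13), (15, 1), (16, 1)])
v17: WRITE a=58  (a history now [(1, 5), (3, 14), (4, 34), (6, 41), (7, 28), (8, 23), (11, 42), (12, 37), (17, 58)])
v18: WRITE a=56  (a history now [(1, 5), (3, 14), (4, 34), (6, 41), (7, 28), (8, 23), (11, 42), (12, 37), (17, 58), (18, 56)])
v19: WRITE b=14  (b history now [(2, 33), (5, 29), (9, 1), (10, 4), (13, 64), (14, 13), (15, 1), (16, 1), (19, 14)])
v20: WRITE b=11  (b history now [(2, 33), (5, 29), (9, 1), (10, 4), (13, 64), (14, 13), (15, 1), (16, 1), (19, 14), (20, 11)])
v21: WRITE a=34  (a history now [(1, 5), (3, 14), (4, 34), (6, 41), (7, 28), (8, 23), (11, 42), (12, 37), (17, 58), (18, 56), (21, 34)])
v22: WRITE a=52  (a history now [(1, 5), (3, 14), (4, 34), (6, 41), (7, 28), (8, 23), (11, 42), (12, 37), (17, 58), (18, 56), (21, 34), (22, 52)])
READ a @v15: history=[(1, 5), (3, 14), (4, 34), (6, 41), (7, 28), (8, 23), (11, 42), (12, 37), (17, 58), (18, 56), (21, 34), (22, 52)] -> pick v12 -> 37
v23: WRITE b=21  (b history now [(2, 33), (5, 29), (9, 1), (10, 4), (13, 64), (14, 13), (15, 1), (16, 1), (19, 14), (20, 11), (23, 21)])
v24: WRITE b=22  (b history now [(2, 33), (5, 29), (9, 1), (10, 4), (13, 64), (14, 13), (15, 1), (16, 1), (19, 14), (20, 11), (23, 21), (24, 22)])
v25: WRITE b=37  (b history now [(2, 33), (5, 29), (9, 1), (10, 4), (13, 64), (14, 13), (15, 1), (16, 1), (19, 14), (20, 11), (23, 21), (24, 22), (25, 37)])
v26: WRITE a=46  (a history now [(1, 5), (3, 14), (4, 34), (6, 41), (7, 28), (8, 23), (11, 42), (12, 37), (17, 58), (18, 56), (21, 34), (22, 52), (26, 46)])
v27: WRITE b=58  (b history now [(2, 33), (5, 29), (9, 1), (10, 4), (13, 64), (14, 13), (15, 1), (16, 1), (19, 14), (20, 11), (23, 21), (24, 22), (25, 37), (27, 58)])
v28: WRITE a=47  (a history now [(1, 5), (3, 14), (4, 34), (6, 41), (7, 28), (8, 23), (11, 42), (12, 37), (17, 58), (18, 56), (21, 34), (22, 52), (26, 46), (28, 47)])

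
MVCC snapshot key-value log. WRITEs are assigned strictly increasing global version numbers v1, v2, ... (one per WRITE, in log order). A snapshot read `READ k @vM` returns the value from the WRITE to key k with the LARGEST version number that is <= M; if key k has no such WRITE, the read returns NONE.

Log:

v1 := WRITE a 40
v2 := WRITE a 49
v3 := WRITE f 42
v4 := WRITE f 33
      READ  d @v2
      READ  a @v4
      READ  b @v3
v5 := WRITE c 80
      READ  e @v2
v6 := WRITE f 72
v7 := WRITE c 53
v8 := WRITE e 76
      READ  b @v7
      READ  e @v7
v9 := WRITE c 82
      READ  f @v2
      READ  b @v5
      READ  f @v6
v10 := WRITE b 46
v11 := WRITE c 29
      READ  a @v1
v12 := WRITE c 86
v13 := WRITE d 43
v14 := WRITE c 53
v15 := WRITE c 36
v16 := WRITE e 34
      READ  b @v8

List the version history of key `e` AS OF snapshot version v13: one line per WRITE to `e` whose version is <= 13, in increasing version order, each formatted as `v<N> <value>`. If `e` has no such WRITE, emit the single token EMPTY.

Scan writes for key=e with version <= 13:
  v1 WRITE a 40 -> skip
  v2 WRITE a 49 -> skip
  v3 WRITE f 42 -> skip
  v4 WRITE f 33 -> skip
  v5 WRITE c 80 -> skip
  v6 WRITE f 72 -> skip
  v7 WRITE c 53 -> skip
  v8 WRITE e 76 -> keep
  v9 WRITE c 82 -> skip
  v10 WRITE b 46 -> skip
  v11 WRITE c 29 -> skip
  v12 WRITE c 86 -> skip
  v13 WRITE d 43 -> skip
  v14 WRITE c 53 -> skip
  v15 WRITE c 36 -> skip
  v16 WRITE e 34 -> drop (> snap)
Collected: [(8, 76)]

Answer: v8 76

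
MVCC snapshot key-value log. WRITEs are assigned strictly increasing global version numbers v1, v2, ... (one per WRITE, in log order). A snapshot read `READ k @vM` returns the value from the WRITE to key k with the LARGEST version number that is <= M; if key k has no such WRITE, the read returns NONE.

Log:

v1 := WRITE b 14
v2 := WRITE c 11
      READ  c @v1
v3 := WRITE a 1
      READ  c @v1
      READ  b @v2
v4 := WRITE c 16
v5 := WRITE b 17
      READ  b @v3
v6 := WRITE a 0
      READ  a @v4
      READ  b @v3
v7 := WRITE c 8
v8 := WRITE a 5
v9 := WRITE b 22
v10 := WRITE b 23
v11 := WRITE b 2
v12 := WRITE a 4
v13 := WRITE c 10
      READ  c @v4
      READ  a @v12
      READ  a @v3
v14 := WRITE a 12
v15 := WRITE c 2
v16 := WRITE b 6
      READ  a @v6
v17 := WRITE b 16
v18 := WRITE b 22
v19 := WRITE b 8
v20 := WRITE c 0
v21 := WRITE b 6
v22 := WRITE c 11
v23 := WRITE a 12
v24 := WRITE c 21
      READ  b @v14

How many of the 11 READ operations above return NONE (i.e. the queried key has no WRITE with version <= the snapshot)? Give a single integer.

Answer: 2

Derivation:
v1: WRITE b=14  (b history now [(1, 14)])
v2: WRITE c=11  (c history now [(2, 11)])
READ c @v1: history=[(2, 11)] -> no version <= 1 -> NONE
v3: WRITE a=1  (a history now [(3, 1)])
READ c @v1: history=[(2, 11)] -> no version <= 1 -> NONE
READ b @v2: history=[(1, 14)] -> pick v1 -> 14
v4: WRITE c=16  (c history now [(2, 11), (4, 16)])
v5: WRITE b=17  (b history now [(1, 14), (5, 17)])
READ b @v3: history=[(1, 14), (5, 17)] -> pick v1 -> 14
v6: WRITE a=0  (a history now [(3, 1), (6, 0)])
READ a @v4: history=[(3, 1), (6, 0)] -> pick v3 -> 1
READ b @v3: history=[(1, 14), (5, 17)] -> pick v1 -> 14
v7: WRITE c=8  (c history now [(2, 11), (4, 16), (7, 8)])
v8: WRITE a=5  (a history now [(3, 1), (6, 0), (8, 5)])
v9: WRITE b=22  (b history now [(1, 14), (5, 17), (9, 22)])
v10: WRITE b=23  (b history now [(1, 14), (5, 17), (9, 22), (10, 23)])
v11: WRITE b=2  (b history now [(1, 14), (5, 17), (9, 22), (10, 23), (11, 2)])
v12: WRITE a=4  (a history now [(3, 1), (6, 0), (8, 5), (12, 4)])
v13: WRITE c=10  (c history now [(2, 11), (4, 16), (7, 8), (13, 10)])
READ c @v4: history=[(2, 11), (4, 16), (7, 8), (13, 10)] -> pick v4 -> 16
READ a @v12: history=[(3, 1), (6, 0), (8, 5), (12, 4)] -> pick v12 -> 4
READ a @v3: history=[(3, 1), (6, 0), (8, 5), (12, 4)] -> pick v3 -> 1
v14: WRITE a=12  (a history now [(3, 1), (6, 0), (8, 5), (12, 4), (14, 12)])
v15: WRITE c=2  (c history now [(2, 11), (4, 16), (7, 8), (13, 10), (15, 2)])
v16: WRITE b=6  (b history now [(1, 14), (5, 17), (9, 22), (10, 23), (11, 2), (16, 6)])
READ a @v6: history=[(3, 1), (6, 0), (8, 5), (12, 4), (14, 12)] -> pick v6 -> 0
v17: WRITE b=16  (b history now [(1, 14), (5, 17), (9, 22), (10, 23), (11, 2), (16, 6), (17, 16)])
v18: WRITE b=22  (b history now [(1, 14), (5, 17), (9, 22), (10, 23), (11, 2), (16, 6), (17, 16), (18, 22)])
v19: WRITE b=8  (b history now [(1, 14), (5, 17), (9, 22), (10, 23), (11, 2), (16, 6), (17, 16), (18, 22), (19, 8)])
v20: WRITE c=0  (c history now [(2, 11), (4, 16), (7, 8), (13, 10), (15, 2), (20, 0)])
v21: WRITE b=6  (b history now [(1, 14), (5, 17), (9, 22), (10, 23), (11, 2), (16, 6), (17, 16), (18, 22), (19, 8), (21, 6)])
v22: WRITE c=11  (c history now [(2, 11), (4, 16), (7, 8), (13, 10), (15, 2), (20, 0), (22, 11)])
v23: WRITE a=12  (a history now [(3, 1), (6, 0), (8, 5), (12, 4), (14, 12), (23, 12)])
v24: WRITE c=21  (c history now [(2, 11), (4, 16), (7, 8), (13, 10), (15, 2), (20, 0), (22, 11), (24, 21)])
READ b @v14: history=[(1, 14), (5, 17), (9, 22), (10, 23), (11, 2), (16, 6), (17, 16), (18, 22), (19, 8), (21, 6)] -> pick v11 -> 2
Read results in order: ['NONE', 'NONE', '14', '14', '1', '14', '16', '4', '1', '0', '2']
NONE count = 2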